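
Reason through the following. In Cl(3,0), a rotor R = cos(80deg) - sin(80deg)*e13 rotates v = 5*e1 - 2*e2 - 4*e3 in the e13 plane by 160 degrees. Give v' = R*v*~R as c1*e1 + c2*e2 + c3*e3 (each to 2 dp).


Rotor R = cos(80deg) - sin(80deg)*e13
Rotation angle theta = 2 * 80 = 160 degrees in the e13 plane (e1 -> e3).
The component perpendicular to the plane (e2) is invariant: v'_2 = v2 = -2.00
cos(160deg) = -0.9397, sin(160deg) = 0.3420
v'_1 = v1*cos(theta) - v3*sin(theta) = 5*(-0.9397) - (-4)*0.3420 = -3.33
v'_3 = v1*sin(theta) + v3*cos(theta) = 5*0.3420 + (-4)*(-0.9397) = 5.47
v' = -3.33*e1 - 2.00*e2 + 5.47*e3


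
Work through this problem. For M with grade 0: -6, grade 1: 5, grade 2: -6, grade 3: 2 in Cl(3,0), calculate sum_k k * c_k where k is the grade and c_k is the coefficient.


Grade-weighted sum = sum of grade_k * coefficient_k
0*(-6) = 0
1*5 = 5
2*(-6) = -12
3*2 = 6
Total = 0 + 5 + (-12) + 6 = -1


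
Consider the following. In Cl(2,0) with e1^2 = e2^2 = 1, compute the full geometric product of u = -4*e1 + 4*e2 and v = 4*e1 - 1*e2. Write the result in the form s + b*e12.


Expand: (-4*e1 + 4*e2)(4*e1 - 1*e2)
= (-4)*4*e1e1 + (-4)*(-1)*e1e2 + 4*4*e2e1 + 4*(-1)*e2e2
Using e1^2 = e2^2 = 1, e2e1 = -e1e2:
Scalar part s = (-4)*4 + 4*(-1) = -16 + (-4) = -20
Bivector part b = (-4)*(-1) - 4*4 = 4 - 16 = -12
uv = -20 - 12*e12


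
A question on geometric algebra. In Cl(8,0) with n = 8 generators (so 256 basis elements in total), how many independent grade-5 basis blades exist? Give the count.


Number of grade-k basis blades in Cl(p,q) with n = p + q is C(n, k).
n = 8 + 0 = 8
C(8, 5) = 8! / (5! * 3!)
= 40320 / (120 * 6)
= 56


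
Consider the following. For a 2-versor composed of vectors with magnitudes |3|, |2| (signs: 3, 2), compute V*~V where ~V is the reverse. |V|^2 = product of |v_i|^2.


Each vector v_i has |v_i|^2 = s_i^2
Squared scales: 3^2 = 9, 2^2 = 4
|V|^2 = 9 * 4
= 36


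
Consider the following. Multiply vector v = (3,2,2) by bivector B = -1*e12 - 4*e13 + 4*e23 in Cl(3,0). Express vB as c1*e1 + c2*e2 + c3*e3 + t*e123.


vB has grade-1 (vector) and grade-3 (trivector) parts: vB = (v _| B) + (v ^ B).
Vector part <vB>_1:
  e1: -v2*b12 - v3*b13 = -(2)*(-1) - (2)*(-4) = 10
  e2: v1*b12 - v3*b23 = (3)*(-1) - (2)*(4) = -11
  e3: v1*b13 + v2*b23 = (3)*(-4) + (2)*(4) = -4
Trivector part <vB>_3:
  e123: v1*b23 - v2*b13 + v3*b12 = (3)*(4) - (2)*(-4) + (2)*(-1) = 18
vB = 10*e1 - 11*e2 - 4*e3 + 18*e123


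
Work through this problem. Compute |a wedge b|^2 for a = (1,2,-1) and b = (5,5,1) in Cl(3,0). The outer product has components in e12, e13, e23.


a wedge b = (a1*b2 - a2*b1)*e12 + (a1*b3 - a3*b1)*e13 + (a2*b3 - a3*b2)*e23
e12 coeff: 1*5 - 2*5 = 5 - 10 = -5
e13 coeff: 1*1 - (-1)*5 = 1 - (-5) = 6
e23 coeff: 2*1 - (-1)*5 = 2 - (-5) = 7
|a wedge b|^2 = (-5)^2 + 6^2 + 7^2
= 25 + 36 + 49
= 110


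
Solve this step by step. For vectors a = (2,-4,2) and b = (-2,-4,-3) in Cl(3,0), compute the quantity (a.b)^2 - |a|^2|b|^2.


a . b = 2*(-2) + (-4)*(-4) + 2*(-3)
= -4 + 16 + (-6) = 6
|a|^2 = 2^2 + (-4)^2 + 2^2 = 24
|b|^2 = (-2)^2 + (-4)^2 + (-3)^2 = 29
(a.b)^2 = 6^2 = 36
|a|^2 * |b|^2 = 24 * 29 = 696
Result = 36 - 696 = -660


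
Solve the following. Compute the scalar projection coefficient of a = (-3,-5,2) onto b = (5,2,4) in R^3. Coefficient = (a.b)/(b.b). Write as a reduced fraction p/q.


Projection coefficient = (a . b) / (b . b)
a . b = (-3)*5 + (-5)*2 + 2*4
= -15 + (-10) + 8 = -17
b . b = 5^2 + 2^2 + 4^2
= 25 + 4 + 16 = 45
Coefficient = -17/45
In lowest terms: -17/45


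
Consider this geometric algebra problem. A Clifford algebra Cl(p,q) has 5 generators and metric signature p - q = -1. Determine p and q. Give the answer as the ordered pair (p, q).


We need p + q = 5 and p - q = -1.
Adding: 2p = 5 + (-1) = 4, so p = 2.
Then q = 5 - 2 = 3.
(p, q) = (2, 3)


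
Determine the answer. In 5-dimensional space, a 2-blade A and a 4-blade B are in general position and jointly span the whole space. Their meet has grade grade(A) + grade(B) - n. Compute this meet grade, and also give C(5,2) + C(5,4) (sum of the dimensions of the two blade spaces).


Meet grade = grade(A) + grade(B) - n
= 2 + 4 - 5 = 1
C(5,2) = 10
C(5,4) = 5
dim_A + dim_B = 10 + 5 = 15


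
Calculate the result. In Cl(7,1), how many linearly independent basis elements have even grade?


Even subalgebra dimension = 2^(n-1)
n = 7 + 1 = 8
2^(8 - 1) = 2^7 = 128
Verification: sum of C(8,k) for even k = 1 + 28 + 70 + 28 + 1 = 128
Result = 128


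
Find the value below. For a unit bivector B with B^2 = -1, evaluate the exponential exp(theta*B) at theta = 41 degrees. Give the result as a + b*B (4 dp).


For a unit bivector B with B^2 = -1, the exponential series gives
e^(theta*B) = cos(theta) + sin(theta)*B (the GA analogue of Euler's formula).
theta = 41 degrees = 0.715585 rad
cos(41 deg) = 0.7547
sin(41 deg) = 0.6561
exp(theta*B) = 0.7547 + 0.6561*B


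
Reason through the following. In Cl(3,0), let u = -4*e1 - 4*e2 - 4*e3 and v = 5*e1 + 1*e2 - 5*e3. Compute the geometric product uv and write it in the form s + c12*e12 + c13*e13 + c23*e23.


In Cl(3,0): e_i^2 = 1, e_ie_j = -e_je_i for i != j.
Scalar part = u . v = (-4)*5 + (-4)*1 + (-4)*(-5)
= -20 + (-4) + 20 = -4
e12 coeff = (-4)*1 - (-4)*5 = -4 - (-20) = 16
e13 coeff = (-4)*(-5) - (-4)*5 = 20 - (-20) = 40
e23 coeff = (-4)*(-5) - (-4)*1 = 20 - (-4) = 24
uv = -4 + 16*e12 + 40*e13 + 24*e23


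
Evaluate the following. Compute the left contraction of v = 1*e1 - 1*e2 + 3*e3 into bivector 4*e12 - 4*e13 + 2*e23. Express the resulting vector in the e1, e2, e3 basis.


Left contraction v _| B = <vB>_1 (grade-1 part of the geometric product vB).
Using e1_|e12 = e2, e2_|e12 = -e1, e1_|e13 = e3, e3_|e13 = -e1, e2_|e23 = e3, e3_|e23 = -e2:
e1 coeff: -v2*b12 - v3*b13 = -(-1)*(4) - (3)*(-4) = 16
e2 coeff: v1*b12 - v3*b23 = (1)*(4) - (3)*(2) = -2
e3 coeff: v1*b13 + v2*b23 = (1)*(-4) + (-1)*(2) = -6
v _| B = 16*e1 - 2*e2 - 6*e3


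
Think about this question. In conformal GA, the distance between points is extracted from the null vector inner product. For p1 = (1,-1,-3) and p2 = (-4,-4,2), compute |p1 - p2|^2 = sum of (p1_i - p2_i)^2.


p1 - p2 = (5, 3, -5)
|p1 - p2|^2 = 5^2 + 3^2 + (-5)^2
= 25 + 9 + 25
= 59


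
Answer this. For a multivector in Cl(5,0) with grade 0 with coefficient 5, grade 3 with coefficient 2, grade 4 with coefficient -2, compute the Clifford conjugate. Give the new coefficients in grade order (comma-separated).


Clifford conjugate sign for grade k: (-1)^(k(k+1)/2)
Grade 0: (-1)^(0*1/2) = (-1)^0 = 1, coeff 5 -> 5
Grade 3: (-1)^(3*4/2) = (-1)^6 = 1, coeff 2 -> 2
Grade 4: (-1)^(4*5/2) = (-1)^10 = 1, coeff -2 -> -2
Conjugated coefficients: 5, 2, -2


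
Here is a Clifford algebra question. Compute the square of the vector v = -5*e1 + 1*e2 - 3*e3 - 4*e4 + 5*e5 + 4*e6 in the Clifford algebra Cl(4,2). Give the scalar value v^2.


v^2 = sum of c_i^2 * e_i^2
Positive signature terms (e_i^2 = +1): (-5)^2 + 1^2 + (-3)^2 + (-4)^2 = 51
Negative signature terms (e_j^2 = -1): 5^2 + 4^2 = 41
v^2 = 51 - 41 = 10


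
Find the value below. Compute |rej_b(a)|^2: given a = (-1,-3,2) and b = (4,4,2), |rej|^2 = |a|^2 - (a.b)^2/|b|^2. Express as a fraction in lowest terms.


|a|^2 = (-1)^2 + (-3)^2 + 2^2 = 14
|b|^2 = 4^2 + 4^2 + 2^2 = 36
a . b = (-1)*4 + (-3)*4 + 2*2 = -12
(a.b)^2 = (-12)^2 = 144
|rej|^2 = 14 - 144/36
= (504 - 144)/36
= 360/36
In lowest terms: 10/1


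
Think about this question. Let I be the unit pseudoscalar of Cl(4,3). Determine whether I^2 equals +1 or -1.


The pseudoscalar I = e1...e_n (product of all n generators) of Cl(p,q) satisfies I^2 = (-1)^(q + n(n-1)/2).
p = 4, q = 3, n = p + q = 7
n(n-1)/2 = 7 * 6 / 2 = 21
Exponent = q + n(n-1)/2 = 3 + 21 = 24
I^2 = (-1)^24 = +1


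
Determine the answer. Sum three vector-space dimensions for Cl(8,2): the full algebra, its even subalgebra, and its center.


n = 8 + 2 = 10
Total dim = 2^10 = 1024
Even subalgebra dim = 2^9 = 512
n is even, so center dim = 1
Sum = 1024 + 512 + 1 = 1537


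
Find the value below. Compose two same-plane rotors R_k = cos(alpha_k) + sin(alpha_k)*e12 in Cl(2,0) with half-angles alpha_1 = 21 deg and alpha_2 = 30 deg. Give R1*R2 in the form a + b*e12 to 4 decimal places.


Same-plane rotors commute and their half-angles add:
R1*R2 = cos(a1 + a2) + sin(a1 + a2)*e12.
a1 + a2 = 21 + 30 = 51 deg
cos(51 deg) = 0.6293
sin(51 deg) = 0.7771
R1*R2 = 0.6293 + 0.7771*e12


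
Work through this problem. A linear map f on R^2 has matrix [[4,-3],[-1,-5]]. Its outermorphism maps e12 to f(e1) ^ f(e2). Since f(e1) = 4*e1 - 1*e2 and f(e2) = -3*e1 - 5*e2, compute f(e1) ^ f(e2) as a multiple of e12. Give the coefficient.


The outermorphism of a linear map f sends e1^e2 to f(e1)^f(e2).
f(e1) = 4*e1 - 1*e2
f(e2) = -3*e1 - 5*e2
f(e1) ^ f(e2) = (4*e1 - 1*e2) ^ (-3*e1 - 5*e2)
= 4*(-5)*e12 + (-1)*(-3)*e21
= (-20 - 3)*e12
= -23*e12
Coefficient = -23


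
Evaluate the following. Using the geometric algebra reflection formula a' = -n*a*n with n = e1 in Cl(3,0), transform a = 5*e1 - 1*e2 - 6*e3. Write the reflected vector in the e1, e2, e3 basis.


Reflection formula: a' = -n*a*n, with n = e1 (unit vector, n^2 = 1).
For reflection through hyperplane perp to e1:
The component along e1 flips sign, others stay.
a = (5, -1, -6)
a' = (-5, -1, -6)
a' = -5*e1 - 1*e2 - 6*e3


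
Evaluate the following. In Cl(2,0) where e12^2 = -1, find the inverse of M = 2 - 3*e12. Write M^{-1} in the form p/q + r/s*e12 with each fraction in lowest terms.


M = 2 - 3*e12, where e12^2 = -1.
Since M commutes with its reverse ~M = a - b*e12, M * ~M = a^2 - b^2*e12^2 = a^2 + b^2.
So M^{-1} = ~M / (a^2 + b^2) = (a - b*e12)/(a^2 + b^2).
a^2 + b^2 = 4 + 9 = 13
Scalar part = 2/13 = 2/13
Bivector coeff = 3/13 = 3/13
M^{-1} = 2/13 + 3/13*e12


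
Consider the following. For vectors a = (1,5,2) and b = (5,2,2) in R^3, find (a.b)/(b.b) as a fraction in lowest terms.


Projection coefficient = (a . b) / (b . b)
a . b = 1*5 + 5*2 + 2*2
= 5 + 10 + 4 = 19
b . b = 5^2 + 2^2 + 2^2
= 25 + 4 + 4 = 33
Coefficient = 19/33
In lowest terms: 19/33


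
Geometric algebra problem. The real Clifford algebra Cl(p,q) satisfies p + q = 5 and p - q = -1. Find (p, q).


We need p + q = 5 and p - q = -1.
Adding: 2p = 5 + (-1) = 4, so p = 2.
Then q = 5 - 2 = 3.
(p, q) = (2, 3)


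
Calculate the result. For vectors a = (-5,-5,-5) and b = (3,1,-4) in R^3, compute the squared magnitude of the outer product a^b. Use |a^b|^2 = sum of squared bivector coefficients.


a wedge b = (a1*b2 - a2*b1)*e12 + (a1*b3 - a3*b1)*e13 + (a2*b3 - a3*b2)*e23
e12 coeff: (-5)*1 - (-5)*3 = -5 - (-15) = 10
e13 coeff: (-5)*(-4) - (-5)*3 = 20 - (-15) = 35
e23 coeff: (-5)*(-4) - (-5)*1 = 20 - (-5) = 25
|a wedge b|^2 = 10^2 + 35^2 + 25^2
= 100 + 1225 + 625
= 1950


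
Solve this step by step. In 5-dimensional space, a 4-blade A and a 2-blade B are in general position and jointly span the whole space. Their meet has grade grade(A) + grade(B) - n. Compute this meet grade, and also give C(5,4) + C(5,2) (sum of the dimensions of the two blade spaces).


Meet grade = grade(A) + grade(B) - n
= 4 + 2 - 5 = 1
C(5,4) = 5
C(5,2) = 10
dim_A + dim_B = 5 + 10 = 15


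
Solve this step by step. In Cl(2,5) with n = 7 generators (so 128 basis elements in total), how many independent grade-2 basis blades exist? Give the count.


Number of grade-k basis blades in Cl(p,q) with n = p + q is C(n, k).
n = 2 + 5 = 7
C(7, 2) = 7! / (2! * 5!)
= 5040 / (2 * 120)
= 21


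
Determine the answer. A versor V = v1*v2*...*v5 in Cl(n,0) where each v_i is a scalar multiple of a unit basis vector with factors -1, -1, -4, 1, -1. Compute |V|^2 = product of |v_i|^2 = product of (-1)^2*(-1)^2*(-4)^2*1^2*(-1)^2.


Each vector v_i has |v_i|^2 = s_i^2
Squared scales: (-1)^2 = 1, (-1)^2 = 1, (-4)^2 = 16, 1^2 = 1, (-1)^2 = 1
|V|^2 = 1 * 1 * 16 * 1 * 1
= 16


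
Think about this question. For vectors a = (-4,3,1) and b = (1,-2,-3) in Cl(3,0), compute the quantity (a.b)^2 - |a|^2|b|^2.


a . b = (-4)*1 + 3*(-2) + 1*(-3)
= -4 + (-6) + (-3) = -13
|a|^2 = (-4)^2 + 3^2 + 1^2 = 26
|b|^2 = 1^2 + (-2)^2 + (-3)^2 = 14
(a.b)^2 = (-13)^2 = 169
|a|^2 * |b|^2 = 26 * 14 = 364
Result = 169 - 364 = -195


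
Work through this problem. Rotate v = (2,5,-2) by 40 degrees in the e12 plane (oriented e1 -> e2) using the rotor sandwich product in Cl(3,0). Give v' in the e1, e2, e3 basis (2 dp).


Rotor R = cos(20deg) - sin(20deg)*e12
Rotation angle theta = 2 * 20 = 40 degrees in the e12 plane (e1 -> e2).
The component perpendicular to the plane (e3) is invariant: v'_3 = v3 = -2.00
cos(40deg) = 0.7660, sin(40deg) = 0.6428
v'_1 = v1*cos(theta) - v2*sin(theta) = 2*0.7660 - 5*0.6428 = -1.68
v'_2 = v1*sin(theta) + v2*cos(theta) = 2*0.6428 + 5*0.7660 = 5.12
v' = -1.68*e1 + 5.12*e2 - 2.00*e3


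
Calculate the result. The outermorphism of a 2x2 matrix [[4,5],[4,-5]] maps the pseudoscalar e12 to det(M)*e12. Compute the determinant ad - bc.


The outermorphism of a linear map f sends e1^e2 to f(e1)^f(e2).
f(e1) = 4*e1 + 4*e2
f(e2) = 5*e1 - 5*e2
f(e1) ^ f(e2) = (4*e1 + 4*e2) ^ (5*e1 - 5*e2)
= 4*(-5)*e12 + 4*5*e21
= (-20 - 20)*e12
= -40*e12
Coefficient = -40


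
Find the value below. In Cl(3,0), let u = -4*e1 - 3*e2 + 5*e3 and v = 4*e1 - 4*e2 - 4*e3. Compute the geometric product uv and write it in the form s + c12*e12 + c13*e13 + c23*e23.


In Cl(3,0): e_i^2 = 1, e_ie_j = -e_je_i for i != j.
Scalar part = u . v = (-4)*4 + (-3)*(-4) + 5*(-4)
= -16 + 12 + (-20) = -24
e12 coeff = (-4)*(-4) - (-3)*4 = 16 - (-12) = 28
e13 coeff = (-4)*(-4) - 5*4 = 16 - 20 = -4
e23 coeff = (-3)*(-4) - 5*(-4) = 12 - (-20) = 32
uv = -24 + 28*e12 - 4*e13 + 32*e23


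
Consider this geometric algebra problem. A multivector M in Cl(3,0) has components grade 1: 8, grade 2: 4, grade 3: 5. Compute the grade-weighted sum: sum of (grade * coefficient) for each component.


Grade-weighted sum = sum of grade_k * coefficient_k
1*8 = 8
2*4 = 8
3*5 = 15
Total = 8 + 8 + 15 = 31


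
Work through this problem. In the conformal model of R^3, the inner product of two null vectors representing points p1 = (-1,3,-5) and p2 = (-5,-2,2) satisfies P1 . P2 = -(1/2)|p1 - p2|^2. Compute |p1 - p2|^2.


p1 - p2 = (4, 5, -7)
|p1 - p2|^2 = 4^2 + 5^2 + (-7)^2
= 16 + 25 + 49
= 90


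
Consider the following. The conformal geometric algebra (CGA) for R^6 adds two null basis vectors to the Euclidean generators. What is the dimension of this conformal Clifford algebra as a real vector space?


The conformal model of R^6 uses Cl(7,1): the 6 Euclidean generators plus two extra orthogonal generators e+ (e+^2 = +1) and e- (e-^2 = -1), from which the null vectors e0, einf are built.
Number of generators m = 6 + 2 = 8.
dim Cl(p,q) = 2^m = 2^8 = 256


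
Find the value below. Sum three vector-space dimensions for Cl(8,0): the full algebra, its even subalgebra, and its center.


n = 8 + 0 = 8
Total dim = 2^8 = 256
Even subalgebra dim = 2^7 = 128
n is even, so center dim = 1
Sum = 256 + 128 + 1 = 385


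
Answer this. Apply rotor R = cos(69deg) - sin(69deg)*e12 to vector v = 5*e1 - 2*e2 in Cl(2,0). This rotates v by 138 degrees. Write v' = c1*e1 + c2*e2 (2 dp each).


Rotor R = cos(69deg) - sin(69deg)*e12
Rotation angle theta = 2 * 69 = 138 degrees
v' = R*v*~R rotates v by theta.
cos(138deg) = -0.7431, sin(138deg) = 0.6691
v'_1 = 5*cos(138deg) - (-2)*sin(138deg)
= 5*(-0.7431) - (-2)*0.6691
= -2.38
v'_2 = 5*sin(138deg) + (-2)*cos(138deg)
= 5*0.6691 + (-2)*(-0.7431)
= 4.83
v' = -2.38*e1 + 4.83*e2


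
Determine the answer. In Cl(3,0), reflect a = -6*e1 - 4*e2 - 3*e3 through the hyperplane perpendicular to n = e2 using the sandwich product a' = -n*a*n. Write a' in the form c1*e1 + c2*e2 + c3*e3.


Reflection formula: a' = -n*a*n, with n = e2 (unit vector, n^2 = 1).
For reflection through hyperplane perp to e2:
The component along e2 flips sign, others stay.
a = (-6, -4, -3)
a' = (-6, 4, -3)
a' = -6*e1 + 4*e2 - 3*e3


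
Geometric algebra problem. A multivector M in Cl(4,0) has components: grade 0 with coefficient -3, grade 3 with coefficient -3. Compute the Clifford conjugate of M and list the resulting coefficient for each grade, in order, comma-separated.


Clifford conjugate sign for grade k: (-1)^(k(k+1)/2)
Grade 0: (-1)^(0*1/2) = (-1)^0 = 1, coeff -3 -> -3
Grade 3: (-1)^(3*4/2) = (-1)^6 = 1, coeff -3 -> -3
Conjugated coefficients: -3, -3


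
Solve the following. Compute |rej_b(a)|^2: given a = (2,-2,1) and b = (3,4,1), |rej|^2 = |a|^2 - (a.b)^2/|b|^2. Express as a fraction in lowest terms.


|a|^2 = 2^2 + (-2)^2 + 1^2 = 9
|b|^2 = 3^2 + 4^2 + 1^2 = 26
a . b = 2*3 + (-2)*4 + 1*1 = -1
(a.b)^2 = (-1)^2 = 1
|rej|^2 = 9 - 1/26
= (234 - 1)/26
= 233/26
In lowest terms: 233/26


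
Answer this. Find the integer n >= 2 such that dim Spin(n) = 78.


dim Spin(n) = dim so(n) = n(n-1)/2.
Solve n(n-1)/2 = 78, i.e. n^2 - n - 156 = 0.
Discriminant = 1 + 8*78 = 625
n = (1 + sqrt(625))/2 = (1 + 25)/2 = 13


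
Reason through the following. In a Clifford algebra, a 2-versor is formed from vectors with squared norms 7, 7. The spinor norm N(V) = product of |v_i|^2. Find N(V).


Spinor norm N(V) = |v1|^2 * |v2|^2 * ... * |v2|^2
= 7 * 7
Running product: 7, 49
N(V) = 49


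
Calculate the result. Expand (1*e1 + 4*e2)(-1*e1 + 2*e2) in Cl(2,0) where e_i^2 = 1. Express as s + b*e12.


Expand: (1*e1 + 4*e2)(-1*e1 + 2*e2)
= 1*(-1)*e1e1 + 1*2*e1e2 + 4*(-1)*e2e1 + 4*2*e2e2
Using e1^2 = e2^2 = 1, e2e1 = -e1e2:
Scalar part s = 1*(-1) + 4*2 = -1 + 8 = 7
Bivector part b = 1*2 - 4*(-1) = 2 - (-4) = 6
uv = 7 + 6*e12


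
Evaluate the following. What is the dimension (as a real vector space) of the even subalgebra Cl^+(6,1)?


Even subalgebra dimension = 2^(n-1)
n = 6 + 1 = 7
2^(7 - 1) = 2^6 = 64
Verification: sum of C(7,k) for even k = 1 + 21 + 35 + 7 = 64
Result = 64


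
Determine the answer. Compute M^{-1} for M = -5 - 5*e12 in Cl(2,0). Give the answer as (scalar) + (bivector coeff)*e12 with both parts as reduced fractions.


M = -5 - 5*e12, where e12^2 = -1.
Since M commutes with its reverse ~M = a - b*e12, M * ~M = a^2 - b^2*e12^2 = a^2 + b^2.
So M^{-1} = ~M / (a^2 + b^2) = (a - b*e12)/(a^2 + b^2).
a^2 + b^2 = 25 + 25 = 50
Scalar part = -5/50 = -1/10
Bivector coeff = 5/50 = 1/10
M^{-1} = -1/10 + 1/10*e12


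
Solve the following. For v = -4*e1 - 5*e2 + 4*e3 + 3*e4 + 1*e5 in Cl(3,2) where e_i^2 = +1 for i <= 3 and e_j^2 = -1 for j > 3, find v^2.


v^2 = sum of c_i^2 * e_i^2
Positive signature terms (e_i^2 = +1): (-4)^2 + (-5)^2 + 4^2 = 57
Negative signature terms (e_j^2 = -1): 3^2 + 1^2 = 10
v^2 = 57 - 10 = 47


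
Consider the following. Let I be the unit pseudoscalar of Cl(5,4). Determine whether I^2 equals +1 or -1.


The pseudoscalar I = e1...e_n (product of all n generators) of Cl(p,q) satisfies I^2 = (-1)^(q + n(n-1)/2).
p = 5, q = 4, n = p + q = 9
n(n-1)/2 = 9 * 8 / 2 = 36
Exponent = q + n(n-1)/2 = 4 + 36 = 40
I^2 = (-1)^40 = +1


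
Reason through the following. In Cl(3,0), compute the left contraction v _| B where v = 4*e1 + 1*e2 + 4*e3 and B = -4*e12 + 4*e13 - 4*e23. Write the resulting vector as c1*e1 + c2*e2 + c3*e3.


Left contraction v _| B = <vB>_1 (grade-1 part of the geometric product vB).
Using e1_|e12 = e2, e2_|e12 = -e1, e1_|e13 = e3, e3_|e13 = -e1, e2_|e23 = e3, e3_|e23 = -e2:
e1 coeff: -v2*b12 - v3*b13 = -(1)*(-4) - (4)*(4) = -12
e2 coeff: v1*b12 - v3*b23 = (4)*(-4) - (4)*(-4) = 0
e3 coeff: v1*b13 + v2*b23 = (4)*(4) + (1)*(-4) = 12
v _| B = -12*e1 + 0*e2 + 12*e3


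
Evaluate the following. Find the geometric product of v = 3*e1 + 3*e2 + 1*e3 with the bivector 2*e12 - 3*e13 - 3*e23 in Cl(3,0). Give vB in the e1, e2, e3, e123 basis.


vB has grade-1 (vector) and grade-3 (trivector) parts: vB = (v _| B) + (v ^ B).
Vector part <vB>_1:
  e1: -v2*b12 - v3*b13 = -(3)*(2) - (1)*(-3) = -3
  e2: v1*b12 - v3*b23 = (3)*(2) - (1)*(-3) = 9
  e3: v1*b13 + v2*b23 = (3)*(-3) + (3)*(-3) = -18
Trivector part <vB>_3:
  e123: v1*b23 - v2*b13 + v3*b12 = (3)*(-3) - (3)*(-3) + (1)*(2) = 2
vB = -3*e1 + 9*e2 - 18*e3 + 2*e123


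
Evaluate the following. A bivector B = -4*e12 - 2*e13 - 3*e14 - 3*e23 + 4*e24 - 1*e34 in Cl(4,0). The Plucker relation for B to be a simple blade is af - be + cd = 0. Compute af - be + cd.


Plucker relation: af - be + cd
a*f = (-4)*(-1) = 4
b*e = (-2)*4 = -8
c*d = (-3)*(-3) = 9
af - be + cd = 4 - (-8) + 9
= 21


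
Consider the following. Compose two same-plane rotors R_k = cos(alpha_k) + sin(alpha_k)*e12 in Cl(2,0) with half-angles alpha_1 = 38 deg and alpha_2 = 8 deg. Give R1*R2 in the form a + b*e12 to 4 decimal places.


Same-plane rotors commute and their half-angles add:
R1*R2 = cos(a1 + a2) + sin(a1 + a2)*e12.
a1 + a2 = 38 + 8 = 46 deg
cos(46 deg) = 0.6947
sin(46 deg) = 0.7193
R1*R2 = 0.6947 + 0.7193*e12


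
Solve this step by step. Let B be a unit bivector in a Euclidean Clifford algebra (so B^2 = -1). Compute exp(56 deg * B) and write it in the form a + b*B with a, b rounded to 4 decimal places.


For a unit bivector B with B^2 = -1, the exponential series gives
e^(theta*B) = cos(theta) + sin(theta)*B (the GA analogue of Euler's formula).
theta = 56 degrees = 0.977384 rad
cos(56 deg) = 0.5592
sin(56 deg) = 0.8290
exp(theta*B) = 0.5592 + 0.8290*B


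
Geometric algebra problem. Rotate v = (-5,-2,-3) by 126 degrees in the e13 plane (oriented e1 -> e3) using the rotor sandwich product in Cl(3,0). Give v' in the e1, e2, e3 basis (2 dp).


Rotor R = cos(63deg) - sin(63deg)*e13
Rotation angle theta = 2 * 63 = 126 degrees in the e13 plane (e1 -> e3).
The component perpendicular to the plane (e2) is invariant: v'_2 = v2 = -2.00
cos(126deg) = -0.5878, sin(126deg) = 0.8090
v'_1 = v1*cos(theta) - v3*sin(theta) = -5*(-0.5878) - (-3)*0.8090 = 5.37
v'_3 = v1*sin(theta) + v3*cos(theta) = -5*0.8090 + (-3)*(-0.5878) = -2.28
v' = 5.37*e1 - 2.00*e2 - 2.28*e3


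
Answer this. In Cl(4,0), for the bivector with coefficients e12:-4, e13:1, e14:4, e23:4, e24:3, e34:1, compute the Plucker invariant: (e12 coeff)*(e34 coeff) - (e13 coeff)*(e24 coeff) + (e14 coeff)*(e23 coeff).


Plucker relation: af - be + cd
a*f = (-4)*1 = -4
b*e = 1*3 = 3
c*d = 4*4 = 16
af - be + cd = -4 - 3 + 16
= 9


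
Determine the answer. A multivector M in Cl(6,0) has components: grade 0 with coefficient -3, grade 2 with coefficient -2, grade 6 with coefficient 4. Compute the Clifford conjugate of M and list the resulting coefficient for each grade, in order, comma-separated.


Clifford conjugate sign for grade k: (-1)^(k(k+1)/2)
Grade 0: (-1)^(0*1/2) = (-1)^0 = 1, coeff -3 -> -3
Grade 2: (-1)^(2*3/2) = (-1)^3 = -1, coeff -2 -> 2
Grade 6: (-1)^(6*7/2) = (-1)^21 = -1, coeff 4 -> -4
Conjugated coefficients: -3, 2, -4


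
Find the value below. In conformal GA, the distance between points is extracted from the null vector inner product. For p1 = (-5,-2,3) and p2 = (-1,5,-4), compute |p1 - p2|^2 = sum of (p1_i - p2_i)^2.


p1 - p2 = (-4, -7, 7)
|p1 - p2|^2 = (-4)^2 + (-7)^2 + 7^2
= 16 + 49 + 49
= 114


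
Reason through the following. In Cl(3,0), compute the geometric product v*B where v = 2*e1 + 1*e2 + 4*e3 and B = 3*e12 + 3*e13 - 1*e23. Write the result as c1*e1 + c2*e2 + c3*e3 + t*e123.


vB has grade-1 (vector) and grade-3 (trivector) parts: vB = (v _| B) + (v ^ B).
Vector part <vB>_1:
  e1: -v2*b12 - v3*b13 = -(1)*(3) - (4)*(3) = -15
  e2: v1*b12 - v3*b23 = (2)*(3) - (4)*(-1) = 10
  e3: v1*b13 + v2*b23 = (2)*(3) + (1)*(-1) = 5
Trivector part <vB>_3:
  e123: v1*b23 - v2*b13 + v3*b12 = (2)*(-1) - (1)*(3) + (4)*(3) = 7
vB = -15*e1 + 10*e2 + 5*e3 + 7*e123


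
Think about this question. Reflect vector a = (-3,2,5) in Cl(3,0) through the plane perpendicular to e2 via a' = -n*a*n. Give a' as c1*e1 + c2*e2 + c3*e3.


Reflection formula: a' = -n*a*n, with n = e2 (unit vector, n^2 = 1).
For reflection through hyperplane perp to e2:
The component along e2 flips sign, others stay.
a = (-3, 2, 5)
a' = (-3, -2, 5)
a' = -3*e1 - 2*e2 + 5*e3


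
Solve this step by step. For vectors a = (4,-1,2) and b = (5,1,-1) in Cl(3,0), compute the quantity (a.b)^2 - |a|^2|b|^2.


a . b = 4*5 + (-1)*1 + 2*(-1)
= 20 + (-1) + (-2) = 17
|a|^2 = 4^2 + (-1)^2 + 2^2 = 21
|b|^2 = 5^2 + 1^2 + (-1)^2 = 27
(a.b)^2 = 17^2 = 289
|a|^2 * |b|^2 = 21 * 27 = 567
Result = 289 - 567 = -278


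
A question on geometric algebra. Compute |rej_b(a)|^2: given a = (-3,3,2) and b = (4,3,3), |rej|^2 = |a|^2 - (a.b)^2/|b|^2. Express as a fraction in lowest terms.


|a|^2 = (-3)^2 + 3^2 + 2^2 = 22
|b|^2 = 4^2 + 3^2 + 3^2 = 34
a . b = (-3)*4 + 3*3 + 2*3 = 3
(a.b)^2 = 3^2 = 9
|rej|^2 = 22 - 9/34
= (748 - 9)/34
= 739/34
In lowest terms: 739/34


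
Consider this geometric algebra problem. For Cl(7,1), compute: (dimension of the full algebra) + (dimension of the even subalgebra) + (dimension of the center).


n = 7 + 1 = 8
Total dim = 2^8 = 256
Even subalgebra dim = 2^7 = 128
n is even, so center dim = 1
Sum = 256 + 128 + 1 = 385


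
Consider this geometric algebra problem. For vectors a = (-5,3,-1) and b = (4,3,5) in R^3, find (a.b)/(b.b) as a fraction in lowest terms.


Projection coefficient = (a . b) / (b . b)
a . b = (-5)*4 + 3*3 + (-1)*5
= -20 + 9 + (-5) = -16
b . b = 4^2 + 3^2 + 5^2
= 16 + 9 + 25 = 50
Coefficient = -16/50
In lowest terms: -8/25


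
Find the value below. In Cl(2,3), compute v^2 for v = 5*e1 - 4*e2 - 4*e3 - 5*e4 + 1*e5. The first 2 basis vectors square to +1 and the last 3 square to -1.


v^2 = sum of c_i^2 * e_i^2
Positive signature terms (e_i^2 = +1): 5^2 + (-4)^2 = 41
Negative signature terms (e_j^2 = -1): (-4)^2 + (-5)^2 + 1^2 = 42
v^2 = 41 - 42 = -1


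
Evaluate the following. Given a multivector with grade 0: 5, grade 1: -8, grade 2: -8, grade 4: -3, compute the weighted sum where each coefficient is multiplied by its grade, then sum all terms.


Grade-weighted sum = sum of grade_k * coefficient_k
0*5 = 0
1*(-8) = -8
2*(-8) = -16
4*(-3) = -12
Total = 0 + (-8) + (-16) + (-12) = -36


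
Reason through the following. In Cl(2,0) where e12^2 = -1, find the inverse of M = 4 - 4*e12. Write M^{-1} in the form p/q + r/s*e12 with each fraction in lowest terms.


M = 4 - 4*e12, where e12^2 = -1.
Since M commutes with its reverse ~M = a - b*e12, M * ~M = a^2 - b^2*e12^2 = a^2 + b^2.
So M^{-1} = ~M / (a^2 + b^2) = (a - b*e12)/(a^2 + b^2).
a^2 + b^2 = 16 + 16 = 32
Scalar part = 4/32 = 1/8
Bivector coeff = 4/32 = 1/8
M^{-1} = 1/8 + 1/8*e12


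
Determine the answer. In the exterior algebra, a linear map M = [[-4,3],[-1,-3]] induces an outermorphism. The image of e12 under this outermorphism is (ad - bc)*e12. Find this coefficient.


The outermorphism of a linear map f sends e1^e2 to f(e1)^f(e2).
f(e1) = -4*e1 - 1*e2
f(e2) = 3*e1 - 3*e2
f(e1) ^ f(e2) = (-4*e1 - 1*e2) ^ (3*e1 - 3*e2)
= (-4)*(-3)*e12 + (-1)*3*e21
= (12 - (-3))*e12
= 15*e12
Coefficient = 15


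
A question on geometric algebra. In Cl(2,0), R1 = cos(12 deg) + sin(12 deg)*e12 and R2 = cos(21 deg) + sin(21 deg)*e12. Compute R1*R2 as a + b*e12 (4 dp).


Same-plane rotors commute and their half-angles add:
R1*R2 = cos(a1 + a2) + sin(a1 + a2)*e12.
a1 + a2 = 12 + 21 = 33 deg
cos(33 deg) = 0.8387
sin(33 deg) = 0.5446
R1*R2 = 0.8387 + 0.5446*e12


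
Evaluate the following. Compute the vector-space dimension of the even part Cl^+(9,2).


Even subalgebra dimension = 2^(n-1)
n = 9 + 2 = 11
2^(11 - 1) = 2^10 = 1024
Verification: sum of C(11,k) for even k = 1 + 55 + 330 + 462 + 165 + 11 = 1024
Result = 1024


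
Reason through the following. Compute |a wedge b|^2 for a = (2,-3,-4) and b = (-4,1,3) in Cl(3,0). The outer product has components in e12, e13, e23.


a wedge b = (a1*b2 - a2*b1)*e12 + (a1*b3 - a3*b1)*e13 + (a2*b3 - a3*b2)*e23
e12 coeff: 2*1 - (-3)*(-4) = 2 - 12 = -10
e13 coeff: 2*3 - (-4)*(-4) = 6 - 16 = -10
e23 coeff: (-3)*3 - (-4)*1 = -9 - (-4) = -5
|a wedge b|^2 = (-10)^2 + (-10)^2 + (-5)^2
= 100 + 100 + 25
= 225


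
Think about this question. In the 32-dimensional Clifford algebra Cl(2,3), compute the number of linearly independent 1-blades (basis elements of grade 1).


Number of grade-k basis blades in Cl(p,q) with n = p + q is C(n, k).
n = 2 + 3 = 5
C(5, 1) = 5! / (1! * 4!)
= 120 / (1 * 24)
= 5


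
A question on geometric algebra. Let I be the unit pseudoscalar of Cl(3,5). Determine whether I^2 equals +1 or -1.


The pseudoscalar I = e1...e_n (product of all n generators) of Cl(p,q) satisfies I^2 = (-1)^(q + n(n-1)/2).
p = 3, q = 5, n = p + q = 8
n(n-1)/2 = 8 * 7 / 2 = 28
Exponent = q + n(n-1)/2 = 5 + 28 = 33
I^2 = (-1)^33 = -1


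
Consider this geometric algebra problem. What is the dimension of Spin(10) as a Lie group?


Spin(n) double-covers SO(n); both have Lie algebra so(n) of dimension n(n-1)/2.
n = 10
n(n-1) = 10 * 9 = 90
dim Spin(10) = 90/2 = 45


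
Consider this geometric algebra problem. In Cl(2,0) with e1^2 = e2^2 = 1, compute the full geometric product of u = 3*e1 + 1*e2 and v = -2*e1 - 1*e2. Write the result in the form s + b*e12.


Expand: (3*e1 + 1*e2)(-2*e1 - 1*e2)
= 3*(-2)*e1e1 + 3*(-1)*e1e2 + 1*(-2)*e2e1 + 1*(-1)*e2e2
Using e1^2 = e2^2 = 1, e2e1 = -e1e2:
Scalar part s = 3*(-2) + 1*(-1) = -6 + (-1) = -7
Bivector part b = 3*(-1) - 1*(-2) = -3 - (-2) = -1
uv = -7 - 1*e12


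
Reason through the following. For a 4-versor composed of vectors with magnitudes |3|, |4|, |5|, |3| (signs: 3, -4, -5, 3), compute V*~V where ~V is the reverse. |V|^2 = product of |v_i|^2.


Each vector v_i has |v_i|^2 = s_i^2
Squared scales: 3^2 = 9, (-4)^2 = 16, (-5)^2 = 25, 3^2 = 9
|V|^2 = 9 * 16 * 25 * 9
= 32400


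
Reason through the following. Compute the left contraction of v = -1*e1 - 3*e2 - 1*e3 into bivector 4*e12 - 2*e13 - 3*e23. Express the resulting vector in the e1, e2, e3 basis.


Left contraction v _| B = <vB>_1 (grade-1 part of the geometric product vB).
Using e1_|e12 = e2, e2_|e12 = -e1, e1_|e13 = e3, e3_|e13 = -e1, e2_|e23 = e3, e3_|e23 = -e2:
e1 coeff: -v2*b12 - v3*b13 = -(-3)*(4) - (-1)*(-2) = 10
e2 coeff: v1*b12 - v3*b23 = (-1)*(4) - (-1)*(-3) = -7
e3 coeff: v1*b13 + v2*b23 = (-1)*(-2) + (-3)*(-3) = 11
v _| B = 10*e1 - 7*e2 + 11*e3


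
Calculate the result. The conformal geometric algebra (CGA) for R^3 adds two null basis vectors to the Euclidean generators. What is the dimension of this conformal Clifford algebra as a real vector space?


The conformal model of R^3 uses Cl(4,1): the 3 Euclidean generators plus two extra orthogonal generators e+ (e+^2 = +1) and e- (e-^2 = -1), from which the null vectors e0, einf are built.
Number of generators m = 3 + 2 = 5.
dim Cl(p,q) = 2^m = 2^5 = 32


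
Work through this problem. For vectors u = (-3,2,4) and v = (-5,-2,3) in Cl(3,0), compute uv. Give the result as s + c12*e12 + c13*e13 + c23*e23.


In Cl(3,0): e_i^2 = 1, e_ie_j = -e_je_i for i != j.
Scalar part = u . v = (-3)*(-5) + 2*(-2) + 4*3
= 15 + (-4) + 12 = 23
e12 coeff = (-3)*(-2) - 2*(-5) = 6 - (-10) = 16
e13 coeff = (-3)*3 - 4*(-5) = -9 - (-20) = 11
e23 coeff = 2*3 - 4*(-2) = 6 - (-8) = 14
uv = 23 + 16*e12 + 11*e13 + 14*e23


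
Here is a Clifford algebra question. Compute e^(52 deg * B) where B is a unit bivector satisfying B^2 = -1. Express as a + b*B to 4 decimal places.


For a unit bivector B with B^2 = -1, the exponential series gives
e^(theta*B) = cos(theta) + sin(theta)*B (the GA analogue of Euler's formula).
theta = 52 degrees = 0.907571 rad
cos(52 deg) = 0.6157
sin(52 deg) = 0.7880
exp(theta*B) = 0.6157 + 0.7880*B


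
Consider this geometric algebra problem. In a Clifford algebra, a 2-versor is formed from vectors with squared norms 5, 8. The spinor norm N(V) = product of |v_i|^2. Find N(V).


Spinor norm N(V) = |v1|^2 * |v2|^2 * ... * |v2|^2
= 5 * 8
Running product: 5, 40
N(V) = 40


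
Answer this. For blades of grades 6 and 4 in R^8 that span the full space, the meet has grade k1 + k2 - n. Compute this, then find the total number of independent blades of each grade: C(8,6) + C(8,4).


Meet grade = grade(A) + grade(B) - n
= 6 + 4 - 8 = 2
C(8,6) = 28
C(8,4) = 70
dim_A + dim_B = 28 + 70 = 98


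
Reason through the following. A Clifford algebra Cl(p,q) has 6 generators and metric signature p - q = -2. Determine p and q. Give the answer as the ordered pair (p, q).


We need p + q = 6 and p - q = -2.
Adding: 2p = 6 + (-2) = 4, so p = 2.
Then q = 6 - 2 = 4.
(p, q) = (2, 4)


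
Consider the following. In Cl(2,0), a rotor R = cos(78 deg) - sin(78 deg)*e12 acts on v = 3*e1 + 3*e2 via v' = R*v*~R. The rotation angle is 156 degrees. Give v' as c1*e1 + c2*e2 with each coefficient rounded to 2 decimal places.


Rotor R = cos(78deg) - sin(78deg)*e12
Rotation angle theta = 2 * 78 = 156 degrees
v' = R*v*~R rotates v by theta.
cos(156deg) = -0.9135, sin(156deg) = 0.4067
v'_1 = 3*cos(156deg) - 3*sin(156deg)
= 3*(-0.9135) - 3*0.4067
= -3.96
v'_2 = 3*sin(156deg) + 3*cos(156deg)
= 3*0.4067 + 3*(-0.9135)
= -1.52
v' = -3.96*e1 - 1.52*e2


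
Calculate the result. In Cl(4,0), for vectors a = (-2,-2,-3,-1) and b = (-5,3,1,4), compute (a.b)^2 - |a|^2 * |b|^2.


a . b = (-2)*(-5) + (-2)*3 + (-3)*1 + (-1)*4
= 10 + (-6) + (-3) + (-4) = -3
|a|^2 = (-2)^2 + (-2)^2 + (-3)^2 + (-1)^2 = 18
|b|^2 = (-5)^2 + 3^2 + 1^2 + 4^2 = 51
(a.b)^2 = (-3)^2 = 9
|a|^2 * |b|^2 = 18 * 51 = 918
Result = 9 - 918 = -909


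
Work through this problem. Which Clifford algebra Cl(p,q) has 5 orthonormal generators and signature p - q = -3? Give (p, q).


We need p + q = 5 and p - q = -3.
Adding: 2p = 5 + (-3) = 2, so p = 1.
Then q = 5 - 1 = 4.
(p, q) = (1, 4)


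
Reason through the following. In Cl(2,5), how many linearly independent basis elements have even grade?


Even subalgebra dimension = 2^(n-1)
n = 2 + 5 = 7
2^(7 - 1) = 2^6 = 64
Verification: sum of C(7,k) for even k = 1 + 21 + 35 + 7 = 64
Result = 64


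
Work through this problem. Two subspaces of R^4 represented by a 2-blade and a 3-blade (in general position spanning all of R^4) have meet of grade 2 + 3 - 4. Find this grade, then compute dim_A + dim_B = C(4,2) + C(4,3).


Meet grade = grade(A) + grade(B) - n
= 2 + 3 - 4 = 1
C(4,2) = 6
C(4,3) = 4
dim_A + dim_B = 6 + 4 = 10


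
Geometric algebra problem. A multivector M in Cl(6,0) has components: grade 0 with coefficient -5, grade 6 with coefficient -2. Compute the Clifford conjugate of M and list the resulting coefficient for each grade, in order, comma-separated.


Clifford conjugate sign for grade k: (-1)^(k(k+1)/2)
Grade 0: (-1)^(0*1/2) = (-1)^0 = 1, coeff -5 -> -5
Grade 6: (-1)^(6*7/2) = (-1)^21 = -1, coeff -2 -> 2
Conjugated coefficients: -5, 2


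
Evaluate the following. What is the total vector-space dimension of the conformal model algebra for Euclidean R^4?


The conformal model of R^4 uses Cl(5,1): the 4 Euclidean generators plus two extra orthogonal generators e+ (e+^2 = +1) and e- (e-^2 = -1), from which the null vectors e0, einf are built.
Number of generators m = 4 + 2 = 6.
dim Cl(p,q) = 2^m = 2^6 = 64


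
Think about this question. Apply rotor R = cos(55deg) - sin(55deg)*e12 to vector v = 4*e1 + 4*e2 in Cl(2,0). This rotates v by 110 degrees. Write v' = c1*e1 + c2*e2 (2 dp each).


Rotor R = cos(55deg) - sin(55deg)*e12
Rotation angle theta = 2 * 55 = 110 degrees
v' = R*v*~R rotates v by theta.
cos(110deg) = -0.3420, sin(110deg) = 0.9397
v'_1 = 4*cos(110deg) - 4*sin(110deg)
= 4*(-0.3420) - 4*0.9397
= -5.13
v'_2 = 4*sin(110deg) + 4*cos(110deg)
= 4*0.9397 + 4*(-0.3420)
= 2.39
v' = -5.13*e1 + 2.39*e2


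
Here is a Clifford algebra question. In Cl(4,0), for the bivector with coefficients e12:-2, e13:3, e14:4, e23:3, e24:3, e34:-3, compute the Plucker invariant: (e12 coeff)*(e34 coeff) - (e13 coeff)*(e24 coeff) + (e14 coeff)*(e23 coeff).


Plucker relation: af - be + cd
a*f = (-2)*(-3) = 6
b*e = 3*3 = 9
c*d = 4*3 = 12
af - be + cd = 6 - 9 + 12
= 9


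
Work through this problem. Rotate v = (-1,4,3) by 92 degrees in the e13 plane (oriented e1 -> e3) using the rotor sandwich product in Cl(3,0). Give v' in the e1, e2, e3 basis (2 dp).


Rotor R = cos(46deg) - sin(46deg)*e13
Rotation angle theta = 2 * 46 = 92 degrees in the e13 plane (e1 -> e3).
The component perpendicular to the plane (e2) is invariant: v'_2 = v2 = 4.00
cos(92deg) = -0.0349, sin(92deg) = 0.9994
v'_1 = v1*cos(theta) - v3*sin(theta) = -1*(-0.0349) - 3*0.9994 = -2.96
v'_3 = v1*sin(theta) + v3*cos(theta) = -1*0.9994 + 3*(-0.0349) = -1.10
v' = -2.96*e1 + 4.00*e2 - 1.10*e3


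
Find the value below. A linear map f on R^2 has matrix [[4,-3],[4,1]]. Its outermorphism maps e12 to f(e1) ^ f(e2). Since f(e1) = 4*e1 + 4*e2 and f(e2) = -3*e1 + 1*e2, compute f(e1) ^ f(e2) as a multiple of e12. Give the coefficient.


The outermorphism of a linear map f sends e1^e2 to f(e1)^f(e2).
f(e1) = 4*e1 + 4*e2
f(e2) = -3*e1 + 1*e2
f(e1) ^ f(e2) = (4*e1 + 4*e2) ^ (-3*e1 + 1*e2)
= 4*1*e12 + 4*(-3)*e21
= (4 - (-12))*e12
= 16*e12
Coefficient = 16


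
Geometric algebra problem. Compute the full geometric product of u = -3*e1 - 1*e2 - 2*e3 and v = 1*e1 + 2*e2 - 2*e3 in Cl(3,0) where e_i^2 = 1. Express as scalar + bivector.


In Cl(3,0): e_i^2 = 1, e_ie_j = -e_je_i for i != j.
Scalar part = u . v = (-3)*1 + (-1)*2 + (-2)*(-2)
= -3 + (-2) + 4 = -1
e12 coeff = (-3)*2 - (-1)*1 = -6 - (-1) = -5
e13 coeff = (-3)*(-2) - (-2)*1 = 6 - (-2) = 8
e23 coeff = (-1)*(-2) - (-2)*2 = 2 - (-4) = 6
uv = -1 - 5*e12 + 8*e13 + 6*e23


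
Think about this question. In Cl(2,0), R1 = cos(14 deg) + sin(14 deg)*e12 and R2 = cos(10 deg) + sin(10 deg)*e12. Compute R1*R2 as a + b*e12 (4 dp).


Same-plane rotors commute and their half-angles add:
R1*R2 = cos(a1 + a2) + sin(a1 + a2)*e12.
a1 + a2 = 14 + 10 = 24 deg
cos(24 deg) = 0.9135
sin(24 deg) = 0.4067
R1*R2 = 0.9135 + 0.4067*e12


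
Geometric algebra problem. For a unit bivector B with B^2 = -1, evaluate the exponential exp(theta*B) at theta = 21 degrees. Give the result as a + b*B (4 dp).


For a unit bivector B with B^2 = -1, the exponential series gives
e^(theta*B) = cos(theta) + sin(theta)*B (the GA analogue of Euler's formula).
theta = 21 degrees = 0.366519 rad
cos(21 deg) = 0.9336
sin(21 deg) = 0.3584
exp(theta*B) = 0.9336 + 0.3584*B


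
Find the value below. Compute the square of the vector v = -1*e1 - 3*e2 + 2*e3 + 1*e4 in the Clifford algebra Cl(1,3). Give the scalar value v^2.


v^2 = sum of c_i^2 * e_i^2
Positive signature terms (e_i^2 = +1): (-1)^2 = 1
Negative signature terms (e_j^2 = -1): (-3)^2 + 2^2 + 1^2 = 14
v^2 = 1 - 14 = -13


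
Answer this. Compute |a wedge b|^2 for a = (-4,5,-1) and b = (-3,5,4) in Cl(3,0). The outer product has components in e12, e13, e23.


a wedge b = (a1*b2 - a2*b1)*e12 + (a1*b3 - a3*b1)*e13 + (a2*b3 - a3*b2)*e23
e12 coeff: (-4)*5 - 5*(-3) = -20 - (-15) = -5
e13 coeff: (-4)*4 - (-1)*(-3) = -16 - 3 = -19
e23 coeff: 5*4 - (-1)*5 = 20 - (-5) = 25
|a wedge b|^2 = (-5)^2 + (-19)^2 + 25^2
= 25 + 361 + 625
= 1011


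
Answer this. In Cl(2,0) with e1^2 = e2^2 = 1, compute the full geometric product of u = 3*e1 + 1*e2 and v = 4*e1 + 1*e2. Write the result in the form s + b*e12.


Expand: (3*e1 + 1*e2)(4*e1 + 1*e2)
= 3*4*e1e1 + 3*1*e1e2 + 1*4*e2e1 + 1*1*e2e2
Using e1^2 = e2^2 = 1, e2e1 = -e1e2:
Scalar part s = 3*4 + 1*1 = 12 + 1 = 13
Bivector part b = 3*1 - 1*4 = 3 - 4 = -1
uv = 13 - 1*e12


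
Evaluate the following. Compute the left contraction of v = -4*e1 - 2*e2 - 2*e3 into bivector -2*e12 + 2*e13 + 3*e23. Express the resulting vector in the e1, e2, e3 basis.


Left contraction v _| B = <vB>_1 (grade-1 part of the geometric product vB).
Using e1_|e12 = e2, e2_|e12 = -e1, e1_|e13 = e3, e3_|e13 = -e1, e2_|e23 = e3, e3_|e23 = -e2:
e1 coeff: -v2*b12 - v3*b13 = -(-2)*(-2) - (-2)*(2) = 0
e2 coeff: v1*b12 - v3*b23 = (-4)*(-2) - (-2)*(3) = 14
e3 coeff: v1*b13 + v2*b23 = (-4)*(2) + (-2)*(3) = -14
v _| B = 0*e1 + 14*e2 - 14*e3


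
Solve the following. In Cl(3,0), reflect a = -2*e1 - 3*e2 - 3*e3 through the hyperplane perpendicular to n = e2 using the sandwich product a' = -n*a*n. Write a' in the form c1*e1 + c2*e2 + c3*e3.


Reflection formula: a' = -n*a*n, with n = e2 (unit vector, n^2 = 1).
For reflection through hyperplane perp to e2:
The component along e2 flips sign, others stay.
a = (-2, -3, -3)
a' = (-2, 3, -3)
a' = -2*e1 + 3*e2 - 3*e3
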